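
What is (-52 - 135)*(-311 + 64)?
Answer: 46189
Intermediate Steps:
(-52 - 135)*(-311 + 64) = -187*(-247) = 46189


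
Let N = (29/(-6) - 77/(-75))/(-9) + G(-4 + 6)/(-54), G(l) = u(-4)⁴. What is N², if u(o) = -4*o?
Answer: 33117084361/22500 ≈ 1.4719e+6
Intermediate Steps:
G(l) = 65536 (G(l) = (-4*(-4))⁴ = 16⁴ = 65536)
N = -181981/150 (N = (29/(-6) - 77/(-75))/(-9) + 65536/(-54) = (29*(-⅙) - 77*(-1/75))*(-⅑) + 65536*(-1/54) = (-29/6 + 77/75)*(-⅑) - 32768/27 = -571/150*(-⅑) - 32768/27 = 571/1350 - 32768/27 = -181981/150 ≈ -1213.2)
N² = (-181981/150)² = 33117084361/22500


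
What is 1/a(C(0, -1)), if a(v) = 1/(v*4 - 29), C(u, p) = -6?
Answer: -53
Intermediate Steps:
a(v) = 1/(-29 + 4*v) (a(v) = 1/(4*v - 29) = 1/(-29 + 4*v))
1/a(C(0, -1)) = 1/(1/(-29 + 4*(-6))) = 1/(1/(-29 - 24)) = 1/(1/(-53)) = 1/(-1/53) = -53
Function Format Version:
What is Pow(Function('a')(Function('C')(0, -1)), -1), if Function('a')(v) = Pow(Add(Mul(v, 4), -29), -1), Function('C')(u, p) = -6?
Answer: -53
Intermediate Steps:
Function('a')(v) = Pow(Add(-29, Mul(4, v)), -1) (Function('a')(v) = Pow(Add(Mul(4, v), -29), -1) = Pow(Add(-29, Mul(4, v)), -1))
Pow(Function('a')(Function('C')(0, -1)), -1) = Pow(Pow(Add(-29, Mul(4, -6)), -1), -1) = Pow(Pow(Add(-29, -24), -1), -1) = Pow(Pow(-53, -1), -1) = Pow(Rational(-1, 53), -1) = -53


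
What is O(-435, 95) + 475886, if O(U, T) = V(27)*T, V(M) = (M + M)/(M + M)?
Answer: 475981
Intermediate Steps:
V(M) = 1 (V(M) = (2*M)/((2*M)) = (2*M)*(1/(2*M)) = 1)
O(U, T) = T (O(U, T) = 1*T = T)
O(-435, 95) + 475886 = 95 + 475886 = 475981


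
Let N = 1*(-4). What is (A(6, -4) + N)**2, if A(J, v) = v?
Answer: 64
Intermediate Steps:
N = -4
(A(6, -4) + N)**2 = (-4 - 4)**2 = (-8)**2 = 64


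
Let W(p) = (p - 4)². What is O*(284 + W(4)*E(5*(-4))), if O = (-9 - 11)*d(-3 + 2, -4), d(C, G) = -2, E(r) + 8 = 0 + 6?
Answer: 11360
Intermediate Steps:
E(r) = -2 (E(r) = -8 + (0 + 6) = -8 + 6 = -2)
W(p) = (-4 + p)²
O = 40 (O = (-9 - 11)*(-2) = -20*(-2) = 40)
O*(284 + W(4)*E(5*(-4))) = 40*(284 + (-4 + 4)²*(-2)) = 40*(284 + 0²*(-2)) = 40*(284 + 0*(-2)) = 40*(284 + 0) = 40*284 = 11360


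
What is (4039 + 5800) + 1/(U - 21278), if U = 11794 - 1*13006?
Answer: 221279109/22490 ≈ 9839.0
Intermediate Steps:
U = -1212 (U = 11794 - 13006 = -1212)
(4039 + 5800) + 1/(U - 21278) = (4039 + 5800) + 1/(-1212 - 21278) = 9839 + 1/(-22490) = 9839 - 1/22490 = 221279109/22490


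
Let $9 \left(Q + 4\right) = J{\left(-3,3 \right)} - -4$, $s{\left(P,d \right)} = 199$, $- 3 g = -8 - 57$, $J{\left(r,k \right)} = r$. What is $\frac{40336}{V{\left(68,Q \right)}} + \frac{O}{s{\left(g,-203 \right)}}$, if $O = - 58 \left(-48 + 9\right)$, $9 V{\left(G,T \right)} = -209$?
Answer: $- \frac{71769018}{41591} \approx -1725.6$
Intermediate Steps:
$g = \frac{65}{3}$ ($g = - \frac{-8 - 57}{3} = \left(- \frac{1}{3}\right) \left(-65\right) = \frac{65}{3} \approx 21.667$)
$Q = - \frac{35}{9}$ ($Q = -4 + \frac{-3 - -4}{9} = -4 + \frac{-3 + 4}{9} = -4 + \frac{1}{9} \cdot 1 = -4 + \frac{1}{9} = - \frac{35}{9} \approx -3.8889$)
$V{\left(G,T \right)} = - \frac{209}{9}$ ($V{\left(G,T \right)} = \frac{1}{9} \left(-209\right) = - \frac{209}{9}$)
$O = 2262$ ($O = \left(-58\right) \left(-39\right) = 2262$)
$\frac{40336}{V{\left(68,Q \right)}} + \frac{O}{s{\left(g,-203 \right)}} = \frac{40336}{- \frac{209}{9}} + \frac{2262}{199} = 40336 \left(- \frac{9}{209}\right) + 2262 \cdot \frac{1}{199} = - \frac{363024}{209} + \frac{2262}{199} = - \frac{71769018}{41591}$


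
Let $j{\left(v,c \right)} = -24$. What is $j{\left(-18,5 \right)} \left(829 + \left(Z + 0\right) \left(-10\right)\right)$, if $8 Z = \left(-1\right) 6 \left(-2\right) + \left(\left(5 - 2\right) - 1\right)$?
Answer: $-19476$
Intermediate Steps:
$Z = \frac{7}{4}$ ($Z = \frac{\left(-1\right) 6 \left(-2\right) + \left(\left(5 - 2\right) - 1\right)}{8} = \frac{\left(-6\right) \left(-2\right) + \left(3 - 1\right)}{8} = \frac{12 + 2}{8} = \frac{1}{8} \cdot 14 = \frac{7}{4} \approx 1.75$)
$j{\left(-18,5 \right)} \left(829 + \left(Z + 0\right) \left(-10\right)\right) = - 24 \left(829 + \left(\frac{7}{4} + 0\right) \left(-10\right)\right) = - 24 \left(829 + \frac{7}{4} \left(-10\right)\right) = - 24 \left(829 - \frac{35}{2}\right) = \left(-24\right) \frac{1623}{2} = -19476$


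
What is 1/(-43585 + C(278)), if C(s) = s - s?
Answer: -1/43585 ≈ -2.2944e-5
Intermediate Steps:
C(s) = 0
1/(-43585 + C(278)) = 1/(-43585 + 0) = 1/(-43585) = -1/43585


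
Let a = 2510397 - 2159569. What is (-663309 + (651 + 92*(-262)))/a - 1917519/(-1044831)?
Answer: -7471811915/61092661678 ≈ -0.12230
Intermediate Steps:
a = 350828
(-663309 + (651 + 92*(-262)))/a - 1917519/(-1044831) = (-663309 + (651 + 92*(-262)))/350828 - 1917519/(-1044831) = (-663309 + (651 - 24104))*(1/350828) - 1917519*(-1/1044831) = (-663309 - 23453)*(1/350828) + 639173/348277 = -686762*1/350828 + 639173/348277 = -343381/175414 + 639173/348277 = -7471811915/61092661678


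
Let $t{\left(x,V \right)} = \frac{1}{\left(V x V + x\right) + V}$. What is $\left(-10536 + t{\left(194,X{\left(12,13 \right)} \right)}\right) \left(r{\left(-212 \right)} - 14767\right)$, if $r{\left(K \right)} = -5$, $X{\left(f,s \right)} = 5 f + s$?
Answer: $\frac{160943951227884}{1034093} \approx 1.5564 \cdot 10^{8}$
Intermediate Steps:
$X{\left(f,s \right)} = s + 5 f$
$t{\left(x,V \right)} = \frac{1}{V + x + x V^{2}}$ ($t{\left(x,V \right)} = \frac{1}{\left(x V^{2} + x\right) + V} = \frac{1}{\left(x + x V^{2}\right) + V} = \frac{1}{V + x + x V^{2}}$)
$\left(-10536 + t{\left(194,X{\left(12,13 \right)} \right)}\right) \left(r{\left(-212 \right)} - 14767\right) = \left(-10536 + \frac{1}{\left(13 + 5 \cdot 12\right) + 194 + 194 \left(13 + 5 \cdot 12\right)^{2}}\right) \left(-5 - 14767\right) = \left(-10536 + \frac{1}{\left(13 + 60\right) + 194 + 194 \left(13 + 60\right)^{2}}\right) \left(-14772\right) = \left(-10536 + \frac{1}{73 + 194 + 194 \cdot 73^{2}}\right) \left(-14772\right) = \left(-10536 + \frac{1}{73 + 194 + 194 \cdot 5329}\right) \left(-14772\right) = \left(-10536 + \frac{1}{73 + 194 + 1033826}\right) \left(-14772\right) = \left(-10536 + \frac{1}{1034093}\right) \left(-14772\right) = \left(- \frac{10895203847}{1034093}\right) \left(-14772\right) = \frac{160943951227884}{1034093}$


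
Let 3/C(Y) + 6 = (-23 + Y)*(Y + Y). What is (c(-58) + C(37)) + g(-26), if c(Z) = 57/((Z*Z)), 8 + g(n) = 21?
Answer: 22556381/1732460 ≈ 13.020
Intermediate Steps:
g(n) = 13 (g(n) = -8 + 21 = 13)
c(Z) = 57/Z² (c(Z) = 57/(Z²) = 57/Z²)
C(Y) = 3/(-6 + 2*Y*(-23 + Y)) (C(Y) = 3/(-6 + (-23 + Y)*(Y + Y)) = 3/(-6 + (-23 + Y)*(2*Y)) = 3/(-6 + 2*Y*(-23 + Y)))
(c(-58) + C(37)) + g(-26) = (57/(-58)² + 3/(2*(-3 + 37² - 23*37))) + 13 = (57*(1/3364) + 3/(2*(-3 + 1369 - 851))) + 13 = (57/3364 + (3/2)/515) + 13 = (57/3364 + (3/2)*(1/515)) + 13 = (57/3364 + 3/1030) + 13 = 34401/1732460 + 13 = 22556381/1732460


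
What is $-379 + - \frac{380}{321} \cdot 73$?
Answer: $- \frac{149399}{321} \approx -465.42$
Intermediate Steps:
$-379 + - \frac{380}{321} \cdot 73 = -379 + \left(-380\right) \frac{1}{321} \cdot 73 = -379 - \frac{27740}{321} = - \frac{149399}{321}$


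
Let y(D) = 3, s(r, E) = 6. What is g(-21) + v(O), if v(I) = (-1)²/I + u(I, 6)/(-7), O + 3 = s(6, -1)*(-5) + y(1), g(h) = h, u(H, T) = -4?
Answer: -4297/210 ≈ -20.462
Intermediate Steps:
O = -30 (O = -3 + (6*(-5) + 3) = -3 + (-30 + 3) = -3 - 27 = -30)
v(I) = 4/7 + 1/I (v(I) = (-1)²/I - 4/(-7) = 1/I - 4*(-⅐) = 1/I + 4/7 = 4/7 + 1/I)
g(-21) + v(O) = -21 + (4/7 + 1/(-30)) = -21 + (4/7 - 1/30) = -21 + 113/210 = -4297/210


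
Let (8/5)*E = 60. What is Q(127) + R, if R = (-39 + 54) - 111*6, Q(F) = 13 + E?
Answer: -1201/2 ≈ -600.50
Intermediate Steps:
E = 75/2 (E = (5/8)*60 = 75/2 ≈ 37.500)
Q(F) = 101/2 (Q(F) = 13 + 75/2 = 101/2)
R = -651 (R = 15 - 666 = -651)
Q(127) + R = 101/2 - 651 = -1201/2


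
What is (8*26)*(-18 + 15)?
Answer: -624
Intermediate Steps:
(8*26)*(-18 + 15) = 208*(-3) = -624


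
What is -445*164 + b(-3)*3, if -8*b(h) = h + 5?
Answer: -291923/4 ≈ -72981.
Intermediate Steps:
b(h) = -5/8 - h/8 (b(h) = -(h + 5)/8 = -(5 + h)/8 = -5/8 - h/8)
-445*164 + b(-3)*3 = -445*164 + (-5/8 - 1/8*(-3))*3 = -72980 + (-5/8 + 3/8)*3 = -72980 - 1/4*3 = -72980 - 3/4 = -291923/4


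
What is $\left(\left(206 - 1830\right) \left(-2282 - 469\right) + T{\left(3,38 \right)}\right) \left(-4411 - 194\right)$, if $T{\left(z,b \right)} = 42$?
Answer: $-20573601930$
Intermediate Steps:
$\left(\left(206 - 1830\right) \left(-2282 - 469\right) + T{\left(3,38 \right)}\right) \left(-4411 - 194\right) = \left(\left(206 - 1830\right) \left(-2282 - 469\right) + 42\right) \left(-4411 - 194\right) = \left(\left(-1624\right) \left(-2751\right) + 42\right) \left(-4605\right) = \left(4467624 + 42\right) \left(-4605\right) = 4467666 \left(-4605\right) = -20573601930$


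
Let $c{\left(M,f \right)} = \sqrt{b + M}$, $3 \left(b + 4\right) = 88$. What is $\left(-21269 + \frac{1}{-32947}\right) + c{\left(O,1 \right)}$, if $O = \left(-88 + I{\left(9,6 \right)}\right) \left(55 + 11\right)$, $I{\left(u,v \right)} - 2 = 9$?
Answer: $- \frac{700749744}{32947} + \frac{i \sqrt{45510}}{3} \approx -21269.0 + 71.11 i$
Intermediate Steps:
$b = \frac{76}{3}$ ($b = -4 + \frac{1}{3} \cdot 88 = -4 + \frac{88}{3} = \frac{76}{3} \approx 25.333$)
$I{\left(u,v \right)} = 11$ ($I{\left(u,v \right)} = 2 + 9 = 11$)
$O = -5082$ ($O = \left(-88 + 11\right) \left(55 + 11\right) = \left(-77\right) 66 = -5082$)
$c{\left(M,f \right)} = \sqrt{\frac{76}{3} + M}$
$\left(-21269 + \frac{1}{-32947}\right) + c{\left(O,1 \right)} = \left(-21269 + \frac{1}{-32947}\right) + \frac{\sqrt{228 + 9 \left(-5082\right)}}{3} = \left(-21269 - \frac{1}{32947}\right) + \frac{\sqrt{228 - 45738}}{3} = - \frac{700749744}{32947} + \frac{\sqrt{-45510}}{3} = - \frac{700749744}{32947} + \frac{i \sqrt{45510}}{3}$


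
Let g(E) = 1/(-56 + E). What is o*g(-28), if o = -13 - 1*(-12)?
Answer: 1/84 ≈ 0.011905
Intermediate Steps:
o = -1 (o = -13 + 12 = -1)
o*g(-28) = -1/(-56 - 28) = -1/(-84) = -1*(-1/84) = 1/84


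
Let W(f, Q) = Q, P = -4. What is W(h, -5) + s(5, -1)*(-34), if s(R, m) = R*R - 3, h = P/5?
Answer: -753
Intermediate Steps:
h = -⅘ (h = -4/5 = (⅕)*(-4) = -⅘ ≈ -0.80000)
s(R, m) = -3 + R² (s(R, m) = R² - 3 = -3 + R²)
W(h, -5) + s(5, -1)*(-34) = -5 + (-3 + 5²)*(-34) = -5 + (-3 + 25)*(-34) = -5 + 22*(-34) = -5 - 748 = -753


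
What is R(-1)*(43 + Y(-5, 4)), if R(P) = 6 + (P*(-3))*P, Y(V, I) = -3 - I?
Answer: 108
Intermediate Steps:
R(P) = 6 - 3*P² (R(P) = 6 + (-3*P)*P = 6 - 3*P²)
R(-1)*(43 + Y(-5, 4)) = (6 - 3*(-1)²)*(43 + (-3 - 1*4)) = (6 - 3*1)*(43 + (-3 - 4)) = (6 - 3)*(43 - 7) = 3*36 = 108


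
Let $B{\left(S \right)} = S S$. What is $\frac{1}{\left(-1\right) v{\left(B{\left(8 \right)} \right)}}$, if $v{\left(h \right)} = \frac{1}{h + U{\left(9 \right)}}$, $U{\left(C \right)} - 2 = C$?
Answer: $-75$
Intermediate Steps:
$B{\left(S \right)} = S^{2}$
$U{\left(C \right)} = 2 + C$
$v{\left(h \right)} = \frac{1}{11 + h}$ ($v{\left(h \right)} = \frac{1}{h + \left(2 + 9\right)} = \frac{1}{h + 11} = \frac{1}{11 + h}$)
$\frac{1}{\left(-1\right) v{\left(B{\left(8 \right)} \right)}} = \frac{1}{\left(-1\right) \frac{1}{11 + 8^{2}}} = \frac{1}{\left(-1\right) \frac{1}{11 + 64}} = \frac{1}{\left(-1\right) \frac{1}{75}} = \frac{1}{- \frac{1}{75}} = -75$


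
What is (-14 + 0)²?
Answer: 196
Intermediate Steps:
(-14 + 0)² = (-14)² = 196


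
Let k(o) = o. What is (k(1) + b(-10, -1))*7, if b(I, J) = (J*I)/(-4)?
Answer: -21/2 ≈ -10.500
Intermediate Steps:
b(I, J) = -I*J/4 (b(I, J) = (I*J)*(-¼) = -I*J/4)
(k(1) + b(-10, -1))*7 = (1 - ¼*(-10)*(-1))*7 = (1 - 5/2)*7 = -3/2*7 = -21/2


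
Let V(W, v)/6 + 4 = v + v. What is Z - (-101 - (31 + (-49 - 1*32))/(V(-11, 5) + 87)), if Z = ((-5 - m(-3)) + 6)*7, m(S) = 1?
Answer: 12373/123 ≈ 100.59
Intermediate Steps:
V(W, v) = -24 + 12*v (V(W, v) = -24 + 6*(v + v) = -24 + 6*(2*v) = -24 + 12*v)
Z = 0 (Z = ((-5 - 1*1) + 6)*7 = ((-5 - 1) + 6)*7 = (-6 + 6)*7 = 0*7 = 0)
Z - (-101 - (31 + (-49 - 1*32))/(V(-11, 5) + 87)) = 0 - (-101 - (31 + (-49 - 1*32))/((-24 + 12*5) + 87)) = 0 - (-101 - (31 + (-49 - 32))/((-24 + 60) + 87)) = 0 - (-101 - (31 - 81)/(36 + 87)) = 0 - (-101 - (-50)/123) = 0 - (-101 - 1*(-50/123)) = 0 - (-101 + 50/123) = 0 - 1*(-12373/123) = 0 + 12373/123 = 12373/123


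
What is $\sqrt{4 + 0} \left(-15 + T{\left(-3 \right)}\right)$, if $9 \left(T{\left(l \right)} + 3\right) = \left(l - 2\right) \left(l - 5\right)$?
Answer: $- \frac{244}{9} \approx -27.111$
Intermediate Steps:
$T{\left(l \right)} = -3 + \frac{\left(-5 + l\right) \left(-2 + l\right)}{9}$ ($T{\left(l \right)} = -3 + \frac{\left(l - 2\right) \left(l - 5\right)}{9} = -3 + \frac{\left(-2 + l\right) \left(-5 + l\right)}{9} = -3 + \frac{\left(-5 + l\right) \left(-2 + l\right)}{9}$)
$\sqrt{4 + 0} \left(-15 + T{\left(-3 \right)}\right) = \sqrt{4 + 0} \left(-15 - \left(- \frac{4}{9} - 1\right)\right) = \sqrt{4} \left(-15 + \left(- \frac{17}{9} + \frac{7}{3} + \frac{1}{9} \cdot 9\right)\right) = 2 \left(-15 + \left(- \frac{17}{9} + \frac{7}{3} + 1\right)\right) = 2 \left(-15 + \frac{13}{9}\right) = 2 \left(- \frac{122}{9}\right) = - \frac{244}{9}$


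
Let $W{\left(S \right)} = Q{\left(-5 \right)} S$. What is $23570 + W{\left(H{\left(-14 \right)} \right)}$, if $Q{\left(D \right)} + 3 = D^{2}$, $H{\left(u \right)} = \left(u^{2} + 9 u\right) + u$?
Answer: $24802$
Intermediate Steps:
$H{\left(u \right)} = u^{2} + 10 u$
$Q{\left(D \right)} = -3 + D^{2}$
$W{\left(S \right)} = 22 S$ ($W{\left(S \right)} = \left(-3 + \left(-5\right)^{2}\right) S = \left(-3 + 25\right) S = 22 S$)
$23570 + W{\left(H{\left(-14 \right)} \right)} = 23570 + 22 \left(- 14 \left(10 - 14\right)\right) = 23570 + 22 \left(\left(-14\right) \left(-4\right)\right) = 23570 + 22 \cdot 56 = 23570 + 1232 = 24802$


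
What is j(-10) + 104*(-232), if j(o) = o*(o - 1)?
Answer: -24018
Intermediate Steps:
j(o) = o*(-1 + o)
j(-10) + 104*(-232) = -10*(-1 - 10) + 104*(-232) = -10*(-11) - 24128 = 110 - 24128 = -24018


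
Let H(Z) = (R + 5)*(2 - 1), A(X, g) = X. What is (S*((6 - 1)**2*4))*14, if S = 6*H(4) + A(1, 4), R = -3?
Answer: 18200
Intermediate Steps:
H(Z) = 2 (H(Z) = (-3 + 5)*(2 - 1) = 2*1 = 2)
S = 13 (S = 6*2 + 1 = 12 + 1 = 13)
(S*((6 - 1)**2*4))*14 = (13*((6 - 1)**2*4))*14 = (13*(5**2*4))*14 = (13*(25*4))*14 = (13*100)*14 = 1300*14 = 18200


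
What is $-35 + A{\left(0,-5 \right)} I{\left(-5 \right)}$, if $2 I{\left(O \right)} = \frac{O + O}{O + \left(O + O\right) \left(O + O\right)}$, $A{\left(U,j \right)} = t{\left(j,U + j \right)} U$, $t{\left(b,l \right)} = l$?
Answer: $-35$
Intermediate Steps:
$A{\left(U,j \right)} = U \left(U + j\right)$ ($A{\left(U,j \right)} = \left(U + j\right) U = U \left(U + j\right)$)
$I{\left(O \right)} = \frac{O}{O + 4 O^{2}}$ ($I{\left(O \right)} = \frac{\left(O + O\right) \frac{1}{O + \left(O + O\right) \left(O + O\right)}}{2} = \frac{2 O \frac{1}{O + 2 O 2 O}}{2} = \frac{2 O \frac{1}{O + 4 O^{2}}}{2} = \frac{O}{O + 4 O^{2}}$)
$-35 + A{\left(0,-5 \right)} I{\left(-5 \right)} = -35 + \frac{0 \left(0 - 5\right)}{1 + 4 \left(-5\right)} = -35 + \frac{0 \left(-5\right)}{1 - 20} = -35 + \frac{0}{-19} = -35 + 0 \left(- \frac{1}{19}\right) = -35 + 0 = -35$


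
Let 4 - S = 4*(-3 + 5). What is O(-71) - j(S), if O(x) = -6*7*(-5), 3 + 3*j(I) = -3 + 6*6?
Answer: 200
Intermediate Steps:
S = -4 (S = 4 - 4*(-3 + 5) = 4 - 4*2 = 4 - 1*8 = 4 - 8 = -4)
j(I) = 10 (j(I) = -1 + (-3 + 6*6)/3 = -1 + (-3 + 36)/3 = -1 + (1/3)*33 = -1 + 11 = 10)
O(x) = 210 (O(x) = -42*(-5) = 210)
O(-71) - j(S) = 210 - 1*10 = 210 - 10 = 200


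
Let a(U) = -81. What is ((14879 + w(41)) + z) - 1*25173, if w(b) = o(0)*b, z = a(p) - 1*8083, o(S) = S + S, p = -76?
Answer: -18458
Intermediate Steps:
o(S) = 2*S
z = -8164 (z = -81 - 1*8083 = -81 - 8083 = -8164)
w(b) = 0 (w(b) = (2*0)*b = 0*b = 0)
((14879 + w(41)) + z) - 1*25173 = ((14879 + 0) - 8164) - 1*25173 = (14879 - 8164) - 25173 = 6715 - 25173 = -18458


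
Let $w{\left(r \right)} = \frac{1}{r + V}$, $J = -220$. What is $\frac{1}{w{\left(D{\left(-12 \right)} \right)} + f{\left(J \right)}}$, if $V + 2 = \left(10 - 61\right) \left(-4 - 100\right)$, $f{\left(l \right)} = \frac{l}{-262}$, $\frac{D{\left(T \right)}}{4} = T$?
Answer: $\frac{688274}{578071} \approx 1.1906$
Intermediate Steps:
$D{\left(T \right)} = 4 T$
$f{\left(l \right)} = - \frac{l}{262}$ ($f{\left(l \right)} = l \left(- \frac{1}{262}\right) = - \frac{l}{262}$)
$V = 5302$ ($V = -2 + \left(10 - 61\right) \left(-4 - 100\right) = -2 - -5304 = -2 + 5304 = 5302$)
$w{\left(r \right)} = \frac{1}{5302 + r}$ ($w{\left(r \right)} = \frac{1}{r + 5302} = \frac{1}{5302 + r}$)
$\frac{1}{w{\left(D{\left(-12 \right)} \right)} + f{\left(J \right)}} = \frac{1}{\frac{1}{5302 + 4 \left(-12\right)} - - \frac{110}{131}} = \frac{1}{\frac{1}{5302 - 48} + \frac{110}{131}} = \frac{1}{\frac{1}{5254} + \frac{110}{131}} = \frac{1}{\frac{578071}{688274}} = \frac{688274}{578071}$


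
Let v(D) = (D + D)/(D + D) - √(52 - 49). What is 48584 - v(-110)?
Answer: 48583 + √3 ≈ 48585.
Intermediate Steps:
v(D) = 1 - √3 (v(D) = (2*D)/((2*D)) - √3 = (2*D)*(1/(2*D)) - √3 = 1 - √3)
48584 - v(-110) = 48584 - (1 - √3) = 48584 + (-1 + √3) = 48583 + √3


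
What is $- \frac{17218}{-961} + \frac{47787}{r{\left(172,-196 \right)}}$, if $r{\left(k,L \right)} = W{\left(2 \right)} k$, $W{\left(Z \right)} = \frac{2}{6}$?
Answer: $\frac{140731417}{165292} \approx 851.41$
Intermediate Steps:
$W{\left(Z \right)} = \frac{1}{3}$ ($W{\left(Z \right)} = 2 \cdot \frac{1}{6} = \frac{1}{3}$)
$r{\left(k,L \right)} = \frac{k}{3}$
$- \frac{17218}{-961} + \frac{47787}{r{\left(172,-196 \right)}} = - \frac{17218}{-961} + \frac{47787}{\frac{1}{3} \cdot 172} = \left(-17218\right) \left(- \frac{1}{961}\right) + \frac{47787}{\frac{172}{3}} = \frac{17218}{961} + 47787 \cdot \frac{3}{172} = \frac{17218}{961} + \frac{143361}{172} = \frac{140731417}{165292}$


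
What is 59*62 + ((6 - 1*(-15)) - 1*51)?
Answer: 3628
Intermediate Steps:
59*62 + ((6 - 1*(-15)) - 1*51) = 3658 + ((6 + 15) - 51) = 3658 + (21 - 51) = 3658 - 30 = 3628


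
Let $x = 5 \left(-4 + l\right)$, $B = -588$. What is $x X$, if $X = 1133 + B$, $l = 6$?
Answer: $5450$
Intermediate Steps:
$x = 10$ ($x = 5 \left(-4 + 6\right) = 5 \cdot 2 = 10$)
$X = 545$ ($X = 1133 - 588 = 545$)
$x X = 10 \cdot 545 = 5450$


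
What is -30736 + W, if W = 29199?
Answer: -1537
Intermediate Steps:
-30736 + W = -30736 + 29199 = -1537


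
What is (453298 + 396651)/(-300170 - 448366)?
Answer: -849949/748536 ≈ -1.1355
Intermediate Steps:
(453298 + 396651)/(-300170 - 448366) = 849949/(-748536) = 849949*(-1/748536) = -849949/748536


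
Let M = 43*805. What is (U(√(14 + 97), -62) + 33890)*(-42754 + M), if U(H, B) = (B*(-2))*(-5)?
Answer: -270784530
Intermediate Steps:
M = 34615
U(H, B) = 10*B (U(H, B) = -2*B*(-5) = 10*B)
(U(√(14 + 97), -62) + 33890)*(-42754 + M) = (10*(-62) + 33890)*(-42754 + 34615) = (-620 + 33890)*(-8139) = 33270*(-8139) = -270784530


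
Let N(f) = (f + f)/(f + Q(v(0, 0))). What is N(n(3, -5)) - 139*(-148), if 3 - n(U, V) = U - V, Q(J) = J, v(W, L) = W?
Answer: 20574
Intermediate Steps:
n(U, V) = 3 + V - U (n(U, V) = 3 - (U - V) = 3 + (V - U) = 3 + V - U)
N(f) = 2 (N(f) = (f + f)/(f + 0) = (2*f)/f = 2)
N(n(3, -5)) - 139*(-148) = 2 - 139*(-148) = 2 + 20572 = 20574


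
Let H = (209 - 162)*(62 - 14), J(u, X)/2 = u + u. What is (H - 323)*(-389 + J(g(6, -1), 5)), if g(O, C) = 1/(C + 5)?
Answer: -750004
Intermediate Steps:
g(O, C) = 1/(5 + C)
J(u, X) = 4*u (J(u, X) = 2*(u + u) = 2*(2*u) = 4*u)
H = 2256 (H = 47*48 = 2256)
(H - 323)*(-389 + J(g(6, -1), 5)) = (2256 - 323)*(-389 + 4/(5 - 1)) = 1933*(-389 + 4/4) = 1933*(-389 + 4*(¼)) = 1933*(-389 + 1) = 1933*(-388) = -750004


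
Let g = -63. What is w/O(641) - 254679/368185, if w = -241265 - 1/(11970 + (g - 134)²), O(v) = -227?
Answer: 4507770749302053/4244007008105 ≈ 1062.2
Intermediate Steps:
w = -12251195436/50779 (w = -241265 - 1/(11970 + (-63 - 134)²) = -241265 - 1/(11970 + (-197)²) = -241265 - 1/(11970 + 38809) = -241265 - 1/50779 = -12251195436/50779 ≈ -2.4127e+5)
w/O(641) - 254679/368185 = -12251195436/50779/(-227) - 254679/368185 = -12251195436/50779*(-1/227) - 254679*1/368185 = 12251195436/11526833 - 254679/368185 = 4507770749302053/4244007008105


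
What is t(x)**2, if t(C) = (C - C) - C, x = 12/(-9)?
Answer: 16/9 ≈ 1.7778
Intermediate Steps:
x = -4/3 (x = 12*(-1/9) = -4/3 ≈ -1.3333)
t(C) = -C (t(C) = 0 - C = -C)
t(x)**2 = (-1*(-4/3))**2 = (4/3)**2 = 16/9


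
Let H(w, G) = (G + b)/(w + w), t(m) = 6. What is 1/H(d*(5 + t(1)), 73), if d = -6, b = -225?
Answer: 33/38 ≈ 0.86842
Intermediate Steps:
H(w, G) = (-225 + G)/(2*w) (H(w, G) = (G - 225)/(w + w) = (-225 + G)/((2*w)) = (-225 + G)*(1/(2*w)) = (-225 + G)/(2*w))
1/H(d*(5 + t(1)), 73) = 1/((-225 + 73)/(2*((-6*(5 + 6))))) = 1/((½)*(-152)/(-6*11)) = 1/((½)*(-152)/(-66)) = 1/((½)*(-1/66)*(-152)) = 1/(38/33) = 33/38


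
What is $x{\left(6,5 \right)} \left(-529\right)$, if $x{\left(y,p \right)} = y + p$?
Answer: $-5819$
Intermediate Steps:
$x{\left(y,p \right)} = p + y$
$x{\left(6,5 \right)} \left(-529\right) = \left(5 + 6\right) \left(-529\right) = 11 \left(-529\right) = -5819$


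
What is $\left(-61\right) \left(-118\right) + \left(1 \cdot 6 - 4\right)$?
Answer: $7200$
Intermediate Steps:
$\left(-61\right) \left(-118\right) + \left(1 \cdot 6 - 4\right) = 7198 + \left(6 - 4\right) = 7198 + 2 = 7200$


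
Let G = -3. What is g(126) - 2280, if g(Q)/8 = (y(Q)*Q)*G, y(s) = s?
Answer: -383304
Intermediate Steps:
g(Q) = -24*Q² (g(Q) = 8*((Q*Q)*(-3)) = 8*(Q²*(-3)) = 8*(-3*Q²) = -24*Q²)
g(126) - 2280 = -24*126² - 2280 = -24*15876 - 2280 = -381024 - 2280 = -383304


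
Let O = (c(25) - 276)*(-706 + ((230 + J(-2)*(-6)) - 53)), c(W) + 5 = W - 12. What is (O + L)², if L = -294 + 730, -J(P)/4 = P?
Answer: 24047325184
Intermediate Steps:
J(P) = -4*P
c(W) = -17 + W (c(W) = -5 + (W - 12) = -5 + (-12 + W) = -17 + W)
L = 436
O = 154636 (O = ((-17 + 25) - 276)*(-706 + ((230 - 4*(-2)*(-6)) - 53)) = (8 - 276)*(-706 + ((230 + 8*(-6)) - 53)) = -268*(-706 + ((230 - 48) - 53)) = -268*(-706 + (182 - 53)) = -268*(-706 + 129) = -268*(-577) = 154636)
(O + L)² = (154636 + 436)² = 155072² = 24047325184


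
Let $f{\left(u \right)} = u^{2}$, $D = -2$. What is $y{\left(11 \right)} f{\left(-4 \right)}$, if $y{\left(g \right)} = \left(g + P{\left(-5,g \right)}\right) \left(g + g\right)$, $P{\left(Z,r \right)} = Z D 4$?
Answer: $17952$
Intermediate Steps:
$P{\left(Z,r \right)} = - 8 Z$ ($P{\left(Z,r \right)} = Z \left(-2\right) 4 = - 2 Z 4 = - 8 Z$)
$y{\left(g \right)} = 2 g \left(40 + g\right)$ ($y{\left(g \right)} = \left(g - -40\right) \left(g + g\right) = \left(g + 40\right) 2 g = \left(40 + g\right) 2 g = 2 g \left(40 + g\right)$)
$y{\left(11 \right)} f{\left(-4 \right)} = 2 \cdot 11 \left(40 + 11\right) \left(-4\right)^{2} = 2 \cdot 11 \cdot 51 \cdot 16 = 1122 \cdot 16 = 17952$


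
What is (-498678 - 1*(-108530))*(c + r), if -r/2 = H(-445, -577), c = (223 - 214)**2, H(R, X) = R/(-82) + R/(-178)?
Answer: -1042085308/41 ≈ -2.5417e+7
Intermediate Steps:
H(R, X) = -65*R/3649 (H(R, X) = R*(-1/82) + R*(-1/178) = -R/82 - R/178 = -65*R/3649)
c = 81 (c = 9**2 = 81)
r = -650/41 (r = -(-130)*(-445)/3649 = -2*325/41 = -650/41 ≈ -15.854)
(-498678 - 1*(-108530))*(c + r) = (-498678 - 1*(-108530))*(81 - 650/41) = (-498678 + 108530)*(2671/41) = -390148*2671/41 = -1042085308/41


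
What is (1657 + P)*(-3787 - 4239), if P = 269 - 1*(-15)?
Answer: -15578466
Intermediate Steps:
P = 284 (P = 269 + 15 = 284)
(1657 + P)*(-3787 - 4239) = (1657 + 284)*(-3787 - 4239) = 1941*(-8026) = -15578466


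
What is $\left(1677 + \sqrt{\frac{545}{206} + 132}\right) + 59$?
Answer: $1736 + \frac{\sqrt{5713822}}{206} \approx 1747.6$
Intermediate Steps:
$\left(1677 + \sqrt{\frac{545}{206} + 132}\right) + 59 = \left(1677 + \sqrt{\frac{27737}{206}}\right) + 59 = \left(1677 + \frac{\sqrt{5713822}}{206}\right) + 59 = 1736 + \frac{\sqrt{5713822}}{206}$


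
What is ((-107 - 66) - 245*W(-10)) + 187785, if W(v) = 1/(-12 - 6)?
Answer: 3377261/18 ≈ 1.8763e+5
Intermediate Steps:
W(v) = -1/18 (W(v) = 1/(-18) = -1/18)
((-107 - 66) - 245*W(-10)) + 187785 = ((-107 - 66) - 245*(-1/18)) + 187785 = (-173 + 245/18) + 187785 = -2869/18 + 187785 = 3377261/18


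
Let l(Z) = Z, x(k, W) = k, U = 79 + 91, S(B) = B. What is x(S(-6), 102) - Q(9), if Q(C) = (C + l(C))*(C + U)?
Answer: -3228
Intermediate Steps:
U = 170
Q(C) = 2*C*(170 + C) (Q(C) = (C + C)*(C + 170) = (2*C)*(170 + C) = 2*C*(170 + C))
x(S(-6), 102) - Q(9) = -6 - 2*9*(170 + 9) = -6 - 2*9*179 = -6 - 1*3222 = -6 - 3222 = -3228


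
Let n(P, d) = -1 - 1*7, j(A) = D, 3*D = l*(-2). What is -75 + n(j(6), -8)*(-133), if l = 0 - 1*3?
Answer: 989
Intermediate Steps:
l = -3 (l = 0 - 3 = -3)
D = 2 (D = (-3*(-2))/3 = (⅓)*6 = 2)
j(A) = 2
n(P, d) = -8 (n(P, d) = -1 - 7 = -8)
-75 + n(j(6), -8)*(-133) = -75 - 8*(-133) = -75 + 1064 = 989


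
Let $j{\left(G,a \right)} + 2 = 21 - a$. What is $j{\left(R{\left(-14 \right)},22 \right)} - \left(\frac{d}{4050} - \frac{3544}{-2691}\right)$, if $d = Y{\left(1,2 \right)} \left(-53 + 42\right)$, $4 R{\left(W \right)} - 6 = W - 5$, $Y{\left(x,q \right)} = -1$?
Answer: $- \frac{5230939}{1210950} \approx -4.3197$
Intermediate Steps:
$R{\left(W \right)} = \frac{1}{4} + \frac{W}{4}$ ($R{\left(W \right)} = \frac{3}{2} + \frac{W - 5}{4} = \frac{3}{2} + \frac{-5 + W}{4} = \frac{3}{2} + \left(- \frac{5}{4} + \frac{W}{4}\right) = \frac{1}{4} + \frac{W}{4}$)
$j{\left(G,a \right)} = 19 - a$ ($j{\left(G,a \right)} = -2 - \left(-21 + a\right) = 19 - a$)
$d = 11$ ($d = - (-53 + 42) = \left(-1\right) \left(-11\right) = 11$)
$j{\left(R{\left(-14 \right)},22 \right)} - \left(\frac{d}{4050} - \frac{3544}{-2691}\right) = \left(19 - 22\right) - \left(\frac{11}{4050} - \frac{3544}{-2691}\right) = \left(19 - 22\right) - \left(11 \cdot \frac{1}{4050} - - \frac{3544}{2691}\right) = -3 - \left(\frac{11}{4050} + \frac{3544}{2691}\right) = -3 - \frac{1598089}{1210950} = - \frac{5230939}{1210950}$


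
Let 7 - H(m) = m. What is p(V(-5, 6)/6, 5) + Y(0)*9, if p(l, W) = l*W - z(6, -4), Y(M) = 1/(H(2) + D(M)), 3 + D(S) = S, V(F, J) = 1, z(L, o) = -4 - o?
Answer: 16/3 ≈ 5.3333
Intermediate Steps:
H(m) = 7 - m
D(S) = -3 + S
Y(M) = 1/(2 + M) (Y(M) = 1/((7 - 1*2) + (-3 + M)) = 1/((7 - 2) + (-3 + M)) = 1/(5 + (-3 + M)) = 1/(2 + M))
p(l, W) = W*l (p(l, W) = l*W - (-4 - 1*(-4)) = W*l - (-4 + 4) = W*l - 1*0 = W*l + 0 = W*l)
p(V(-5, 6)/6, 5) + Y(0)*9 = 5*(1/6) + 9/(2 + 0) = 5*(1*(⅙)) + 9/2 = 5*(⅙) + (½)*9 = ⅚ + 9/2 = 16/3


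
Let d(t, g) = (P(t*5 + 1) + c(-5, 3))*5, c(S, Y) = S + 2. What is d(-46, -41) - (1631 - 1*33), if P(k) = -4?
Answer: -1633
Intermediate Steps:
c(S, Y) = 2 + S
d(t, g) = -35 (d(t, g) = (-4 + (2 - 5))*5 = (-4 - 3)*5 = -7*5 = -35)
d(-46, -41) - (1631 - 1*33) = -35 - (1631 - 1*33) = -35 - (1631 - 33) = -35 - 1*1598 = -35 - 1598 = -1633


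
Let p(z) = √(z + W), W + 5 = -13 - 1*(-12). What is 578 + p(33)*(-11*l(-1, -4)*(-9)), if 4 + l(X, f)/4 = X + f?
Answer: 578 - 10692*√3 ≈ -17941.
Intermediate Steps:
W = -6 (W = -5 + (-13 - 1*(-12)) = -5 + (-13 + 12) = -5 - 1 = -6)
l(X, f) = -16 + 4*X + 4*f (l(X, f) = -16 + 4*(X + f) = -16 + (4*X + 4*f) = -16 + 4*X + 4*f)
p(z) = √(-6 + z) (p(z) = √(z - 6) = √(-6 + z))
578 + p(33)*(-11*l(-1, -4)*(-9)) = 578 + √(-6 + 33)*(-11*(-16 + 4*(-1) + 4*(-4))*(-9)) = 578 + √27*(-11*(-16 - 4 - 16)*(-9)) = 578 + (3*√3)*(-11*(-36)*(-9)) = 578 + (3*√3)*(396*(-9)) = 578 + (3*√3)*(-3564) = 578 - 10692*√3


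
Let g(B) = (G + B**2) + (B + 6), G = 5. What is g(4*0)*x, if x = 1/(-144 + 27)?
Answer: -11/117 ≈ -0.094017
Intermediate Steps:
x = -1/117 (x = 1/(-117) = -1/117 ≈ -0.0085470)
g(B) = 11 + B + B**2 (g(B) = (5 + B**2) + (B + 6) = (5 + B**2) + (6 + B) = 11 + B + B**2)
g(4*0)*x = (11 + 4*0 + (4*0)**2)*(-1/117) = (11 + 0 + 0**2)*(-1/117) = (11 + 0 + 0)*(-1/117) = 11*(-1/117) = -11/117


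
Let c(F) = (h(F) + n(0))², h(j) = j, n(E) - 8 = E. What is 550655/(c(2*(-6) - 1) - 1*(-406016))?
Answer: 550655/406041 ≈ 1.3562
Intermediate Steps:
n(E) = 8 + E
c(F) = (8 + F)² (c(F) = (F + (8 + 0))² = (F + 8)² = (8 + F)²)
550655/(c(2*(-6) - 1) - 1*(-406016)) = 550655/((8 + (2*(-6) - 1))² - 1*(-406016)) = 550655/((8 + (-12 - 1))² + 406016) = 550655/((8 - 13)² + 406016) = 550655/((-5)² + 406016) = 550655/(25 + 406016) = 550655/406041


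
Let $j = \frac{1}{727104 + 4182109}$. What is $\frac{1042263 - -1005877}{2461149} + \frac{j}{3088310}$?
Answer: $\frac{31052202000887905349}{37313902322242234470} \approx 0.83219$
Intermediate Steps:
$j = \frac{1}{4909213} \approx 2.037 \cdot 10^{-7}$
$\frac{1042263 - -1005877}{2461149} + \frac{j}{3088310} = \frac{1042263 - -1005877}{2461149} + \frac{1}{4909213 \cdot 3088310} = \left(1042263 + 1005877\right) \frac{1}{2461149} + \frac{1}{4909213} \cdot \frac{1}{3088310} = 2048140 \cdot \frac{1}{2461149} + \frac{1}{15161171600030} = \frac{2048140}{2461149} + \frac{1}{15161171600030} = \frac{31052202000887905349}{37313902322242234470}$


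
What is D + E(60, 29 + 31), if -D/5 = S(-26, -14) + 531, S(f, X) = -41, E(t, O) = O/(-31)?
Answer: -76010/31 ≈ -2451.9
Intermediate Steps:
E(t, O) = -O/31 (E(t, O) = O*(-1/31) = -O/31)
D = -2450 (D = -5*(-41 + 531) = -5*490 = -2450)
D + E(60, 29 + 31) = -2450 - (29 + 31)/31 = -2450 - 1/31*60 = -2450 - 60/31 = -76010/31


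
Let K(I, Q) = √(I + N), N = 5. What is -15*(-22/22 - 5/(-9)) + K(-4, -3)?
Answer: 23/3 ≈ 7.6667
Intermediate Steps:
K(I, Q) = √(5 + I) (K(I, Q) = √(I + 5) = √(5 + I))
-15*(-22/22 - 5/(-9)) + K(-4, -3) = -15*(-22/22 - 5/(-9)) + √(5 - 4) = -15*(-22*1/22 - 5*(-⅑)) + √1 = -15*(-1 + 5/9) + 1 = -15*(-4/9) + 1 = 20/3 + 1 = 23/3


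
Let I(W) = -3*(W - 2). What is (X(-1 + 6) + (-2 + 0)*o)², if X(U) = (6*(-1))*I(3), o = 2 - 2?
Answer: 324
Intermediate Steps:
I(W) = 6 - 3*W (I(W) = -3*(-2 + W) = 6 - 3*W)
o = 0
X(U) = 18 (X(U) = (6*(-1))*(6 - 3*3) = -6*(6 - 9) = -6*(-3) = 18)
(X(-1 + 6) + (-2 + 0)*o)² = (18 + (-2 + 0)*0)² = (18 - 2*0)² = (18 + 0)² = 18² = 324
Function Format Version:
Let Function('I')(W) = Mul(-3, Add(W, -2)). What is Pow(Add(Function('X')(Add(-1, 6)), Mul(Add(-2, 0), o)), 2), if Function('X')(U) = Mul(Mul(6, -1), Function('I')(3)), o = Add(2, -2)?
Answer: 324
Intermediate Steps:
Function('I')(W) = Add(6, Mul(-3, W)) (Function('I')(W) = Mul(-3, Add(-2, W)) = Add(6, Mul(-3, W)))
o = 0
Function('X')(U) = 18 (Function('X')(U) = Mul(Mul(6, -1), Add(6, Mul(-3, 3))) = Mul(-6, Add(6, -9)) = Mul(-6, -3) = 18)
Pow(Add(Function('X')(Add(-1, 6)), Mul(Add(-2, 0), o)), 2) = Pow(Add(18, Mul(Add(-2, 0), 0)), 2) = Pow(Add(18, Mul(-2, 0)), 2) = Pow(Add(18, 0), 2) = Pow(18, 2) = 324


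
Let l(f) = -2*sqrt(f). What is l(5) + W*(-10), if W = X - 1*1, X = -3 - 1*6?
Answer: 100 - 2*sqrt(5) ≈ 95.528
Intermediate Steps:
X = -9 (X = -3 - 6 = -9)
W = -10 (W = -9 - 1*1 = -9 - 1 = -10)
l(5) + W*(-10) = -2*sqrt(5) - 10*(-10) = -2*sqrt(5) + 100 = 100 - 2*sqrt(5)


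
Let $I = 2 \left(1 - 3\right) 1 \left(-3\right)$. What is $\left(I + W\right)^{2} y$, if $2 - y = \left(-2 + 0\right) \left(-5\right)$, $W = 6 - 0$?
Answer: $-2592$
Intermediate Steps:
$W = 6$ ($W = 6 + 0 = 6$)
$I = 12$ ($I = 2 \left(-2\right) 1 \left(-3\right) = \left(-4\right) 1 \left(-3\right) = \left(-4\right) \left(-3\right) = 12$)
$y = -8$ ($y = 2 - \left(-2 + 0\right) \left(-5\right) = 2 - \left(-2\right) \left(-5\right) = 2 - 10 = -8$)
$\left(I + W\right)^{2} y = \left(12 + 6\right)^{2} \left(-8\right) = 18^{2} \left(-8\right) = 324 \left(-8\right) = -2592$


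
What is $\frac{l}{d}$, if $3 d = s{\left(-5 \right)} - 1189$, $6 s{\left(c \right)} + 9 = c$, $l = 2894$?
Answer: $- \frac{13023}{1787} \approx -7.2876$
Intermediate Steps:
$s{\left(c \right)} = - \frac{3}{2} + \frac{c}{6}$
$d = - \frac{3574}{9}$ ($d = \frac{\left(- \frac{3}{2} + \frac{1}{6} \left(-5\right)\right) - 1189}{3} = \frac{\left(- \frac{3}{2} - \frac{5}{6}\right) - 1189}{3} = \frac{- \frac{7}{3} - 1189}{3} = \frac{1}{3} \left(- \frac{3574}{3}\right) = - \frac{3574}{9} \approx -397.11$)
$\frac{l}{d} = \frac{2894}{- \frac{3574}{9}} = 2894 \left(- \frac{9}{3574}\right) = - \frac{13023}{1787}$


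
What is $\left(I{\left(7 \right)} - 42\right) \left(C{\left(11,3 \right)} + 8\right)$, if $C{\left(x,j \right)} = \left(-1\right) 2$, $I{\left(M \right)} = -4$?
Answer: $-276$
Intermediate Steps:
$C{\left(x,j \right)} = -2$
$\left(I{\left(7 \right)} - 42\right) \left(C{\left(11,3 \right)} + 8\right) = \left(-4 - 42\right) \left(-2 + 8\right) = \left(-46\right) 6 = -276$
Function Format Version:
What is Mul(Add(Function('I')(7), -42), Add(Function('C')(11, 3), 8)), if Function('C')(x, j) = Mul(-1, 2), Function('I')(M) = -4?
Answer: -276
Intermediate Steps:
Function('C')(x, j) = -2
Mul(Add(Function('I')(7), -42), Add(Function('C')(11, 3), 8)) = Mul(Add(-4, -42), Add(-2, 8)) = Mul(-46, 6) = -276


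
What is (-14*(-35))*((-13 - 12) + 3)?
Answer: -10780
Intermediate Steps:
(-14*(-35))*((-13 - 12) + 3) = 490*(-25 + 3) = 490*(-22) = -10780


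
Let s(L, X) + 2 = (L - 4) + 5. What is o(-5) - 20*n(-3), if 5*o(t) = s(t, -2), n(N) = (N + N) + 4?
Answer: 194/5 ≈ 38.800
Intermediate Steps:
s(L, X) = -1 + L (s(L, X) = -2 + ((L - 4) + 5) = -2 + ((-4 + L) + 5) = -2 + (1 + L) = -1 + L)
n(N) = 4 + 2*N (n(N) = 2*N + 4 = 4 + 2*N)
o(t) = -1/5 + t/5 (o(t) = (-1 + t)/5 = -1/5 + t/5)
o(-5) - 20*n(-3) = (-1/5 + (1/5)*(-5)) - 20*(4 + 2*(-3)) = (-1/5 - 1) - 20*(4 - 6) = -6/5 - 20*(-2) = -6/5 + 40 = 194/5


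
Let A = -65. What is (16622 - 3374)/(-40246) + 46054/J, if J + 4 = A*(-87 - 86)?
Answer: 852284258/226202643 ≈ 3.7678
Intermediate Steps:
J = 11241 (J = -4 - 65*(-87 - 86) = -4 - 65*(-173) = -4 + 11245 = 11241)
(16622 - 3374)/(-40246) + 46054/J = (16622 - 3374)/(-40246) + 46054/11241 = 13248*(-1/40246) + 46054*(1/11241) = -6624/20123 + 46054/11241 = 852284258/226202643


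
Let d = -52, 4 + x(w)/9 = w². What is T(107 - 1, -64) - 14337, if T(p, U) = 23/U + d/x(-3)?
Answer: -41294923/2880 ≈ -14339.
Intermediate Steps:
x(w) = -36 + 9*w²
T(p, U) = -52/45 + 23/U (T(p, U) = 23/U - 52/(-36 + 9*(-3)²) = 23/U - 52/(-36 + 9*9) = 23/U - 52/(-36 + 81) = 23/U - 52/45 = -52/45 + 23/U)
T(107 - 1, -64) - 14337 = (-52/45 + 23/(-64)) - 14337 = (-52/45 + 23*(-1/64)) - 14337 = (-52/45 - 23/64) - 14337 = -4363/2880 - 14337 = -41294923/2880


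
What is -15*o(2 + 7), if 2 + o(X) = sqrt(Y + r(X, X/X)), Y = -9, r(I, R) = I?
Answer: 30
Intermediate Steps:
o(X) = -2 + sqrt(-9 + X)
-15*o(2 + 7) = -15*(-2 + sqrt(-9 + (2 + 7))) = -15*(-2 + sqrt(-9 + 9)) = -15*(-2 + sqrt(0)) = -15*(-2 + 0) = -15*(-2) = 30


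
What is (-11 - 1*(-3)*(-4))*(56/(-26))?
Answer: 644/13 ≈ 49.538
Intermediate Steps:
(-11 - 1*(-3)*(-4))*(56/(-26)) = (-11 + 3*(-4))*(56*(-1/26)) = (-11 - 12)*(-28/13) = -23*(-28/13) = 644/13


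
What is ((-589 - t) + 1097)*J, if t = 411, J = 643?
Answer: 62371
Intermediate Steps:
((-589 - t) + 1097)*J = ((-589 - 1*411) + 1097)*643 = ((-589 - 411) + 1097)*643 = (-1000 + 1097)*643 = 97*643 = 62371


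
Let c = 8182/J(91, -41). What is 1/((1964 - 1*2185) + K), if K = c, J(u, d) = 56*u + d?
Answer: -5055/1108973 ≈ -0.0045583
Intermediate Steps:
J(u, d) = d + 56*u
c = 8182/5055 (c = 8182/(-41 + 56*91) = 8182/(-41 + 5096) = 8182/5055 ≈ 1.6186)
K = 8182/5055 ≈ 1.6186
1/((1964 - 1*2185) + K) = 1/((1964 - 1*2185) + 8182/5055) = 1/((1964 - 2185) + 8182/5055) = 1/(-221 + 8182/5055) = 1/(-1108973/5055) = -5055/1108973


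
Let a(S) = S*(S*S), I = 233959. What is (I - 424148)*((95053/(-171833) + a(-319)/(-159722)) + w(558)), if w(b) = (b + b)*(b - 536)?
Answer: -129215355901411957137/27445510426 ≈ -4.7081e+9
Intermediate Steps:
w(b) = 2*b*(-536 + b) (w(b) = (2*b)*(-536 + b) = 2*b*(-536 + b))
a(S) = S³ (a(S) = S*S² = S³)
(I - 424148)*((95053/(-171833) + a(-319)/(-159722)) + w(558)) = (233959 - 424148)*((95053/(-171833) + (-319)³/(-159722)) + 2*558*(-536 + 558)) = -190189*((95053*(-1/171833) - 32461759*(-1/159722)) + 2*558*22) = -190189*((-95053/171833 + 32461759/159722) + 24552) = -190189*(5562819378981/27445510426 + 24552) = -190189*679404991358133/27445510426 = -129215355901411957137/27445510426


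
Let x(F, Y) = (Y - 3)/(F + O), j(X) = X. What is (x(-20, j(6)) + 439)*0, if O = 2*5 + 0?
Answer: 0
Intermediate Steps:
O = 10 (O = 10 + 0 = 10)
x(F, Y) = (-3 + Y)/(10 + F) (x(F, Y) = (Y - 3)/(F + 10) = (-3 + Y)/(10 + F))
(x(-20, j(6)) + 439)*0 = ((-3 + 6)/(10 - 20) + 439)*0 = (3/(-10) + 439)*0 = (-⅒*3 + 439)*0 = (-3/10 + 439)*0 = (4387/10)*0 = 0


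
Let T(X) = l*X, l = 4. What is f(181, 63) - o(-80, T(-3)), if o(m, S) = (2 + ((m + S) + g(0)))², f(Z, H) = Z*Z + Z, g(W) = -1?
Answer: 24661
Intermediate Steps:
T(X) = 4*X
f(Z, H) = Z + Z² (f(Z, H) = Z² + Z = Z + Z²)
o(m, S) = (1 + S + m)² (o(m, S) = (2 + ((m + S) - 1))² = (2 + ((S + m) - 1))² = (2 + (-1 + S + m))² = (1 + S + m)²)
f(181, 63) - o(-80, T(-3)) = 181*(1 + 181) - (1 + 4*(-3) - 80)² = 181*182 - (1 - 12 - 80)² = 32942 - 1*(-91)² = 32942 - 1*8281 = 32942 - 8281 = 24661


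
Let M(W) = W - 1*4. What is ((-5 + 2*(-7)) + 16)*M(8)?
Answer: -12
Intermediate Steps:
M(W) = -4 + W (M(W) = W - 4 = -4 + W)
((-5 + 2*(-7)) + 16)*M(8) = ((-5 + 2*(-7)) + 16)*(-4 + 8) = ((-5 - 14) + 16)*4 = (-19 + 16)*4 = -3*4 = -12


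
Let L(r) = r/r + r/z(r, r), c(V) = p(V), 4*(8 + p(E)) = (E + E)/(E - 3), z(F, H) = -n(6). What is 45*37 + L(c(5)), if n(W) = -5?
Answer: 33293/20 ≈ 1664.7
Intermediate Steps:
z(F, H) = 5 (z(F, H) = -1*(-5) = 5)
p(E) = -8 + E/(2*(-3 + E)) (p(E) = -8 + ((E + E)/(E - 3))/4 = -8 + ((2*E)/(-3 + E))/4 = -8 + (2*E/(-3 + E))/4 = -8 + E/(2*(-3 + E)))
c(V) = 3*(16 - 5*V)/(2*(-3 + V))
L(r) = 1 + r/5 (L(r) = r/r + r/5 = 1 + r*(⅕) = 1 + r/5)
45*37 + L(c(5)) = 45*37 + (1 + (3*(16 - 5*5)/(2*(-3 + 5)))/5) = 1665 + (1 + ((3/2)*(16 - 25)/2)/5) = 1665 + (1 + ((3/2)*(½)*(-9))/5) = 1665 + (1 + (⅕)*(-27/4)) = 1665 + (1 - 27/20) = 1665 - 7/20 = 33293/20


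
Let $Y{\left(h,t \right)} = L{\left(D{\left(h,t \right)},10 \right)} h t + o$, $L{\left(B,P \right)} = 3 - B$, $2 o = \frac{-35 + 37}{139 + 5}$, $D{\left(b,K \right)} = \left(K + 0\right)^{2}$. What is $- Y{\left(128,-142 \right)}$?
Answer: $- \frac{52768272385}{144} \approx -3.6645 \cdot 10^{8}$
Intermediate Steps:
$D{\left(b,K \right)} = K^{2}$
$o = \frac{1}{144}$ ($o = \frac{\left(-35 + 37\right) \frac{1}{139 + 5}}{2} = \frac{2 \cdot \frac{1}{144}}{2} = \frac{1}{2} \cdot \frac{1}{72} = \frac{1}{144} \approx 0.0069444$)
$Y{\left(h,t \right)} = \frac{1}{144} + h t \left(3 - t^{2}\right)$ ($Y{\left(h,t \right)} = \left(3 - t^{2}\right) h t + \frac{1}{144} = h \left(3 - t^{2}\right) t + \frac{1}{144} = h t \left(3 - t^{2}\right) + \frac{1}{144} = \frac{1}{144} + h t \left(3 - t^{2}\right)$)
$- Y{\left(128,-142 \right)} = - (\frac{1}{144} - 128 \left(-142\right) \left(-3 + \left(-142\right)^{2}\right)) = - (\frac{1}{144} - 128 \left(-142\right) \left(-3 + 20164\right)) = - (\frac{1}{144} - 128 \left(-142\right) 20161) = - (\frac{1}{144} + 366446336) = \left(-1\right) \frac{52768272385}{144} = - \frac{52768272385}{144}$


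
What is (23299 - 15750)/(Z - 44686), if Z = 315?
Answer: -7549/44371 ≈ -0.17013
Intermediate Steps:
(23299 - 15750)/(Z - 44686) = (23299 - 15750)/(315 - 44686) = 7549/(-44371) = 7549*(-1/44371) = -7549/44371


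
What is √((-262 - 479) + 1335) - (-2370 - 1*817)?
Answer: 3187 + 3*√66 ≈ 3211.4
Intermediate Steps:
√((-262 - 479) + 1335) - (-2370 - 1*817) = √(-741 + 1335) - (-2370 - 817) = √594 - 1*(-3187) = 3*√66 + 3187 = 3187 + 3*√66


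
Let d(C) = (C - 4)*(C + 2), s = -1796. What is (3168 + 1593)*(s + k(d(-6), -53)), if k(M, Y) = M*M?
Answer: -933156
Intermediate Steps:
d(C) = (-4 + C)*(2 + C)
k(M, Y) = M²
(3168 + 1593)*(s + k(d(-6), -53)) = (3168 + 1593)*(-1796 + (-8 + (-6)² - 2*(-6))²) = 4761*(-1796 + (-8 + 36 + 12)²) = 4761*(-1796 + 40²) = 4761*(-1796 + 1600) = 4761*(-196) = -933156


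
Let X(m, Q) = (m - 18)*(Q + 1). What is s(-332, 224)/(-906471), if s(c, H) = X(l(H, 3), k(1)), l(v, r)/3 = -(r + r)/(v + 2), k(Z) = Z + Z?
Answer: 227/3793749 ≈ 5.9835e-5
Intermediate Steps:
k(Z) = 2*Z
l(v, r) = -6*r/(2 + v) (l(v, r) = 3*(-(r + r)/(v + 2)) = 3*(-2*r/(2 + v)) = -6*r/(2 + v))
X(m, Q) = (1 + Q)*(-18 + m) (X(m, Q) = (-18 + m)*(1 + Q) = (1 + Q)*(-18 + m))
s(c, H) = -54 - 54/(2 + H) (s(c, H) = -18 - 6*3/(2 + H) - 36 + (2*1)*(-6*3/(2 + H)) = -18 - 18/(2 + H) - 18*2 + 2*(-18/(2 + H)) = -18 - 18/(2 + H) - 36 - 36/(2 + H) = -54 - 54/(2 + H))
s(-332, 224)/(-906471) = (54*(-3 - 1*224)/(2 + 224))/(-906471) = (54*(-3 - 224)/226)*(-1/906471) = (54*(1/226)*(-227))*(-1/906471) = -6129/113*(-1/906471) = 227/3793749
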